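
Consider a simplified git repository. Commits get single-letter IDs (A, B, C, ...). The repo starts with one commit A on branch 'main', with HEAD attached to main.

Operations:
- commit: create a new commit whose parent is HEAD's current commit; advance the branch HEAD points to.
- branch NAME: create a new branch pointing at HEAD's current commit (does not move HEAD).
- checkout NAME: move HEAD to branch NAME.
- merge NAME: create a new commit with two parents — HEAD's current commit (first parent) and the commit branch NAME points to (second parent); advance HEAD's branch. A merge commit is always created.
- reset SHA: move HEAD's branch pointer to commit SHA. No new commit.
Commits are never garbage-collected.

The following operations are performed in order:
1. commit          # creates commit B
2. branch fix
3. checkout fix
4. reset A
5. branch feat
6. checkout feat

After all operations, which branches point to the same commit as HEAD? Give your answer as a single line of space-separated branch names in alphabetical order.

Answer: feat fix

Derivation:
After op 1 (commit): HEAD=main@B [main=B]
After op 2 (branch): HEAD=main@B [fix=B main=B]
After op 3 (checkout): HEAD=fix@B [fix=B main=B]
After op 4 (reset): HEAD=fix@A [fix=A main=B]
After op 5 (branch): HEAD=fix@A [feat=A fix=A main=B]
After op 6 (checkout): HEAD=feat@A [feat=A fix=A main=B]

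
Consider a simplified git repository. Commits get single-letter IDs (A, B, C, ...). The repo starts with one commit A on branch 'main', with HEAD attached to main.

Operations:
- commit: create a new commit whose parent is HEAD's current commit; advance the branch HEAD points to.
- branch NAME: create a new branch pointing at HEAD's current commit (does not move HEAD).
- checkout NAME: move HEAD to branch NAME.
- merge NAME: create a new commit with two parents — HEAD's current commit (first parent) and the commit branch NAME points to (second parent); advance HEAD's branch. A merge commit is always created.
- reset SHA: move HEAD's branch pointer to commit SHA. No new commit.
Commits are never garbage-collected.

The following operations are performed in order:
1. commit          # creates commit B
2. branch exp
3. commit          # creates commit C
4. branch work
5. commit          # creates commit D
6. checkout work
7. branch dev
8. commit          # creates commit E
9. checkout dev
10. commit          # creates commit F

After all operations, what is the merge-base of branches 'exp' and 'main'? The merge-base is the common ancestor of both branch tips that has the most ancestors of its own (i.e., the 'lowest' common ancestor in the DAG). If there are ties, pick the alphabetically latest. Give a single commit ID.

Answer: B

Derivation:
After op 1 (commit): HEAD=main@B [main=B]
After op 2 (branch): HEAD=main@B [exp=B main=B]
After op 3 (commit): HEAD=main@C [exp=B main=C]
After op 4 (branch): HEAD=main@C [exp=B main=C work=C]
After op 5 (commit): HEAD=main@D [exp=B main=D work=C]
After op 6 (checkout): HEAD=work@C [exp=B main=D work=C]
After op 7 (branch): HEAD=work@C [dev=C exp=B main=D work=C]
After op 8 (commit): HEAD=work@E [dev=C exp=B main=D work=E]
After op 9 (checkout): HEAD=dev@C [dev=C exp=B main=D work=E]
After op 10 (commit): HEAD=dev@F [dev=F exp=B main=D work=E]
ancestors(exp=B): ['A', 'B']
ancestors(main=D): ['A', 'B', 'C', 'D']
common: ['A', 'B']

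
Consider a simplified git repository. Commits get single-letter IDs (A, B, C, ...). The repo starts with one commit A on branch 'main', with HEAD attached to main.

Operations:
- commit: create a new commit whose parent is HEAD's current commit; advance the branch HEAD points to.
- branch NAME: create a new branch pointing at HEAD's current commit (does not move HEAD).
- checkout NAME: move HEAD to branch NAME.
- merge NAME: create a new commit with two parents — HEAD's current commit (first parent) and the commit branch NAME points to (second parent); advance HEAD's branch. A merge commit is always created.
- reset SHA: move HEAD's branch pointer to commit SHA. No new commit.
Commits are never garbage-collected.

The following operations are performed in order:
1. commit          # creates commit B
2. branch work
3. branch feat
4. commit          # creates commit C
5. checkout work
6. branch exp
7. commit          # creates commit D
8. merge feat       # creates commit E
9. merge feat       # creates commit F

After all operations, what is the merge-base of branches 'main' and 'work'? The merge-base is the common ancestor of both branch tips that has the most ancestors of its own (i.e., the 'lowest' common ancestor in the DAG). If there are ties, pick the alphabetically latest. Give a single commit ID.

After op 1 (commit): HEAD=main@B [main=B]
After op 2 (branch): HEAD=main@B [main=B work=B]
After op 3 (branch): HEAD=main@B [feat=B main=B work=B]
After op 4 (commit): HEAD=main@C [feat=B main=C work=B]
After op 5 (checkout): HEAD=work@B [feat=B main=C work=B]
After op 6 (branch): HEAD=work@B [exp=B feat=B main=C work=B]
After op 7 (commit): HEAD=work@D [exp=B feat=B main=C work=D]
After op 8 (merge): HEAD=work@E [exp=B feat=B main=C work=E]
After op 9 (merge): HEAD=work@F [exp=B feat=B main=C work=F]
ancestors(main=C): ['A', 'B', 'C']
ancestors(work=F): ['A', 'B', 'D', 'E', 'F']
common: ['A', 'B']

Answer: B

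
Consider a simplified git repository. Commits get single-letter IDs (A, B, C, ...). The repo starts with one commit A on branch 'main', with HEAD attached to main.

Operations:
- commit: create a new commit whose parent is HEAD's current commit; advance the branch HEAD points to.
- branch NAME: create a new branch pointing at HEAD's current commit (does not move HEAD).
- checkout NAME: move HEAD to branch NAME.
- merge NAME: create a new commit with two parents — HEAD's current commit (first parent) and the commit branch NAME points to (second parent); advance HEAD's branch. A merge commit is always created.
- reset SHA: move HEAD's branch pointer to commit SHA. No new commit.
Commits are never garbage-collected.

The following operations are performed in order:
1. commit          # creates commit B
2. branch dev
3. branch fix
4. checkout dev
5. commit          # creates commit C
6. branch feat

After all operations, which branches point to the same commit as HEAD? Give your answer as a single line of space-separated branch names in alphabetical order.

Answer: dev feat

Derivation:
After op 1 (commit): HEAD=main@B [main=B]
After op 2 (branch): HEAD=main@B [dev=B main=B]
After op 3 (branch): HEAD=main@B [dev=B fix=B main=B]
After op 4 (checkout): HEAD=dev@B [dev=B fix=B main=B]
After op 5 (commit): HEAD=dev@C [dev=C fix=B main=B]
After op 6 (branch): HEAD=dev@C [dev=C feat=C fix=B main=B]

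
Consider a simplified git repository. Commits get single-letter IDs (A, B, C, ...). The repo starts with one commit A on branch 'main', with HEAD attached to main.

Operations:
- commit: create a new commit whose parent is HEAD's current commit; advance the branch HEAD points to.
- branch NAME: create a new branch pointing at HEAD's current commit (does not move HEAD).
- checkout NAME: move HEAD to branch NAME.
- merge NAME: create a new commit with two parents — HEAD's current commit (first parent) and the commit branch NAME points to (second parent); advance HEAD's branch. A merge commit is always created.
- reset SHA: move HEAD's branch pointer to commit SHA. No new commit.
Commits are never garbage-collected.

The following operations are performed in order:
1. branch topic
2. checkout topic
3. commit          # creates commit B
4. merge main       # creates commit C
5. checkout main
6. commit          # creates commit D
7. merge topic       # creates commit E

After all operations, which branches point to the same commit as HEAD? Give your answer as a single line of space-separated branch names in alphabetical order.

Answer: main

Derivation:
After op 1 (branch): HEAD=main@A [main=A topic=A]
After op 2 (checkout): HEAD=topic@A [main=A topic=A]
After op 3 (commit): HEAD=topic@B [main=A topic=B]
After op 4 (merge): HEAD=topic@C [main=A topic=C]
After op 5 (checkout): HEAD=main@A [main=A topic=C]
After op 6 (commit): HEAD=main@D [main=D topic=C]
After op 7 (merge): HEAD=main@E [main=E topic=C]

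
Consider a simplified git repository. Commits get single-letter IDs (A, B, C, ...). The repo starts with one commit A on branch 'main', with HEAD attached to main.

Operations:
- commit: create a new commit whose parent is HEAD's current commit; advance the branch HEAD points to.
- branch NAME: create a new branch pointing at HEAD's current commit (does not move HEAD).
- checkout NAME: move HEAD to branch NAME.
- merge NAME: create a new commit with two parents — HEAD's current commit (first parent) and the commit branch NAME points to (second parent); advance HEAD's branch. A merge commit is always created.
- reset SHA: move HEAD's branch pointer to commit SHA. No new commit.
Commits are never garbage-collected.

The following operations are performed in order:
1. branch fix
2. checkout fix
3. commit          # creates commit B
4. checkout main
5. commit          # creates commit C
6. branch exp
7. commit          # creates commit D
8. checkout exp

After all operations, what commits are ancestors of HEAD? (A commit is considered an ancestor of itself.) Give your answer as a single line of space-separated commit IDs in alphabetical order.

After op 1 (branch): HEAD=main@A [fix=A main=A]
After op 2 (checkout): HEAD=fix@A [fix=A main=A]
After op 3 (commit): HEAD=fix@B [fix=B main=A]
After op 4 (checkout): HEAD=main@A [fix=B main=A]
After op 5 (commit): HEAD=main@C [fix=B main=C]
After op 6 (branch): HEAD=main@C [exp=C fix=B main=C]
After op 7 (commit): HEAD=main@D [exp=C fix=B main=D]
After op 8 (checkout): HEAD=exp@C [exp=C fix=B main=D]

Answer: A C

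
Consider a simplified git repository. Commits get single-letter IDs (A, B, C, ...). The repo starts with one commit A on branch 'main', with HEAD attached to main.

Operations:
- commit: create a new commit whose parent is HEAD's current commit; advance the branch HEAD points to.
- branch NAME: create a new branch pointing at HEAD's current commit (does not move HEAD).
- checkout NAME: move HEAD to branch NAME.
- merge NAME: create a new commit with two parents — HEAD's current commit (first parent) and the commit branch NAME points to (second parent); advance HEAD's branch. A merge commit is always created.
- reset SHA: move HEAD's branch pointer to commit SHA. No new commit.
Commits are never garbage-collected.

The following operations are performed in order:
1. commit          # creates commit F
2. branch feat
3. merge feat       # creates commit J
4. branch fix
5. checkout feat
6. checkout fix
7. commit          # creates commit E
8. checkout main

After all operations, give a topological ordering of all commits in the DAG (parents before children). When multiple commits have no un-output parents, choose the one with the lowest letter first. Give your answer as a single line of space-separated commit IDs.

After op 1 (commit): HEAD=main@F [main=F]
After op 2 (branch): HEAD=main@F [feat=F main=F]
After op 3 (merge): HEAD=main@J [feat=F main=J]
After op 4 (branch): HEAD=main@J [feat=F fix=J main=J]
After op 5 (checkout): HEAD=feat@F [feat=F fix=J main=J]
After op 6 (checkout): HEAD=fix@J [feat=F fix=J main=J]
After op 7 (commit): HEAD=fix@E [feat=F fix=E main=J]
After op 8 (checkout): HEAD=main@J [feat=F fix=E main=J]
commit A: parents=[]
commit E: parents=['J']
commit F: parents=['A']
commit J: parents=['F', 'F']

Answer: A F J E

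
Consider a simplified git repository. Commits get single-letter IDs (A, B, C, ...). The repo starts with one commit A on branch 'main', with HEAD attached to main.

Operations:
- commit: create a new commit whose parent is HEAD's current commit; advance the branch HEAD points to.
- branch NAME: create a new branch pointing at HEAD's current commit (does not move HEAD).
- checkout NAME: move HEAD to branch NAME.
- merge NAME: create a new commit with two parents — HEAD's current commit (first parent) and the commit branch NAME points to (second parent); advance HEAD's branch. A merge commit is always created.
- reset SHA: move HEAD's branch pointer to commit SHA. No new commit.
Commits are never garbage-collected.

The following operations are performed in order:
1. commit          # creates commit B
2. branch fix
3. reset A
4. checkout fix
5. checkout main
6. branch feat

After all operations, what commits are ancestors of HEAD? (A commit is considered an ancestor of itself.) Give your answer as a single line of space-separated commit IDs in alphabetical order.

After op 1 (commit): HEAD=main@B [main=B]
After op 2 (branch): HEAD=main@B [fix=B main=B]
After op 3 (reset): HEAD=main@A [fix=B main=A]
After op 4 (checkout): HEAD=fix@B [fix=B main=A]
After op 5 (checkout): HEAD=main@A [fix=B main=A]
After op 6 (branch): HEAD=main@A [feat=A fix=B main=A]

Answer: A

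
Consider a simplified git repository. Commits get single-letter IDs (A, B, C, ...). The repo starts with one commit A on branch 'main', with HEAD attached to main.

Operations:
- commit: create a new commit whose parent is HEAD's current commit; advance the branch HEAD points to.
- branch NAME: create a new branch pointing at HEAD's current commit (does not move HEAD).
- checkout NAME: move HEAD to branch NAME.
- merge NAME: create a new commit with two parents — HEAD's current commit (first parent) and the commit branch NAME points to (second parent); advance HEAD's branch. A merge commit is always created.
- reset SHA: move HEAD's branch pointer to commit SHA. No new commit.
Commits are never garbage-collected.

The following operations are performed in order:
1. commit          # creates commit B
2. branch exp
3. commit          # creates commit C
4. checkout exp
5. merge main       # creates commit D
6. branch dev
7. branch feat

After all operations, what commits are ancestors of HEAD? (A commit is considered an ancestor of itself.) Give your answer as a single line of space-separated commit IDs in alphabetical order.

Answer: A B C D

Derivation:
After op 1 (commit): HEAD=main@B [main=B]
After op 2 (branch): HEAD=main@B [exp=B main=B]
After op 3 (commit): HEAD=main@C [exp=B main=C]
After op 4 (checkout): HEAD=exp@B [exp=B main=C]
After op 5 (merge): HEAD=exp@D [exp=D main=C]
After op 6 (branch): HEAD=exp@D [dev=D exp=D main=C]
After op 7 (branch): HEAD=exp@D [dev=D exp=D feat=D main=C]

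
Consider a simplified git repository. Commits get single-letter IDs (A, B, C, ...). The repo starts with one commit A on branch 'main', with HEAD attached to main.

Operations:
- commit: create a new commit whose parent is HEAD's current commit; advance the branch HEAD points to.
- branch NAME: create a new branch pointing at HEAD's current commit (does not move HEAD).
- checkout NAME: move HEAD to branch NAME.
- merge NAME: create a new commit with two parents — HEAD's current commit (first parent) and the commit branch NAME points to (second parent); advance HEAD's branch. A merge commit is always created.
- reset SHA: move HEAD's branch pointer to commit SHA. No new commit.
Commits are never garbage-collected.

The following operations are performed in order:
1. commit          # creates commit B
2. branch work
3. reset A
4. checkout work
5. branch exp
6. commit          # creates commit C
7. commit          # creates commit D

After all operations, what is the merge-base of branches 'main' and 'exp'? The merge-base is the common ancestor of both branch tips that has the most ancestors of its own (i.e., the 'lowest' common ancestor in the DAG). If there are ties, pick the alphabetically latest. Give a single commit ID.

Answer: A

Derivation:
After op 1 (commit): HEAD=main@B [main=B]
After op 2 (branch): HEAD=main@B [main=B work=B]
After op 3 (reset): HEAD=main@A [main=A work=B]
After op 4 (checkout): HEAD=work@B [main=A work=B]
After op 5 (branch): HEAD=work@B [exp=B main=A work=B]
After op 6 (commit): HEAD=work@C [exp=B main=A work=C]
After op 7 (commit): HEAD=work@D [exp=B main=A work=D]
ancestors(main=A): ['A']
ancestors(exp=B): ['A', 'B']
common: ['A']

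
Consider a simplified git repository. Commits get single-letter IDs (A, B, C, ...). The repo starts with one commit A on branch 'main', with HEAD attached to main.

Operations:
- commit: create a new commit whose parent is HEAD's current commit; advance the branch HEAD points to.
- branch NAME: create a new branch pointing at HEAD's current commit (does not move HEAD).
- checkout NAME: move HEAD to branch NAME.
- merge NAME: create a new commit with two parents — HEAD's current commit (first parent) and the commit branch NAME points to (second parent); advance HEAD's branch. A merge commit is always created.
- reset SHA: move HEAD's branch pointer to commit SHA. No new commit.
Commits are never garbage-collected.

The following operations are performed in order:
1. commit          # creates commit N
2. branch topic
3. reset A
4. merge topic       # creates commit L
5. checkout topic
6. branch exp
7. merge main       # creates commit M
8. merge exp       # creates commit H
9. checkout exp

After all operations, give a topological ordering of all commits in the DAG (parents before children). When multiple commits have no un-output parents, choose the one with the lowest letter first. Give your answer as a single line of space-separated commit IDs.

Answer: A N L M H

Derivation:
After op 1 (commit): HEAD=main@N [main=N]
After op 2 (branch): HEAD=main@N [main=N topic=N]
After op 3 (reset): HEAD=main@A [main=A topic=N]
After op 4 (merge): HEAD=main@L [main=L topic=N]
After op 5 (checkout): HEAD=topic@N [main=L topic=N]
After op 6 (branch): HEAD=topic@N [exp=N main=L topic=N]
After op 7 (merge): HEAD=topic@M [exp=N main=L topic=M]
After op 8 (merge): HEAD=topic@H [exp=N main=L topic=H]
After op 9 (checkout): HEAD=exp@N [exp=N main=L topic=H]
commit A: parents=[]
commit H: parents=['M', 'N']
commit L: parents=['A', 'N']
commit M: parents=['N', 'L']
commit N: parents=['A']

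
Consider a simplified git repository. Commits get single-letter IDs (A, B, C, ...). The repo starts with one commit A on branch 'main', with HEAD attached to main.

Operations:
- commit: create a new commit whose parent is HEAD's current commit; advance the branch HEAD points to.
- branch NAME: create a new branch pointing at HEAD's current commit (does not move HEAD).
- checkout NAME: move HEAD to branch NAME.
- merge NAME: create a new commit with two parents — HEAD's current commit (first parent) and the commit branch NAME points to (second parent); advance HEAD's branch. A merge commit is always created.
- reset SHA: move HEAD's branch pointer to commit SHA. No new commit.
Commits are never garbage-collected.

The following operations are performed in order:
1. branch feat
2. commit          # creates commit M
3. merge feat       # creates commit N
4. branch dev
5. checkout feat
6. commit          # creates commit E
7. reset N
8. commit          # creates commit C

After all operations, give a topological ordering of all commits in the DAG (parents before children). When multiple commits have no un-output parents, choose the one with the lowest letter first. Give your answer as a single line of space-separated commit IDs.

After op 1 (branch): HEAD=main@A [feat=A main=A]
After op 2 (commit): HEAD=main@M [feat=A main=M]
After op 3 (merge): HEAD=main@N [feat=A main=N]
After op 4 (branch): HEAD=main@N [dev=N feat=A main=N]
After op 5 (checkout): HEAD=feat@A [dev=N feat=A main=N]
After op 6 (commit): HEAD=feat@E [dev=N feat=E main=N]
After op 7 (reset): HEAD=feat@N [dev=N feat=N main=N]
After op 8 (commit): HEAD=feat@C [dev=N feat=C main=N]
commit A: parents=[]
commit C: parents=['N']
commit E: parents=['A']
commit M: parents=['A']
commit N: parents=['M', 'A']

Answer: A E M N C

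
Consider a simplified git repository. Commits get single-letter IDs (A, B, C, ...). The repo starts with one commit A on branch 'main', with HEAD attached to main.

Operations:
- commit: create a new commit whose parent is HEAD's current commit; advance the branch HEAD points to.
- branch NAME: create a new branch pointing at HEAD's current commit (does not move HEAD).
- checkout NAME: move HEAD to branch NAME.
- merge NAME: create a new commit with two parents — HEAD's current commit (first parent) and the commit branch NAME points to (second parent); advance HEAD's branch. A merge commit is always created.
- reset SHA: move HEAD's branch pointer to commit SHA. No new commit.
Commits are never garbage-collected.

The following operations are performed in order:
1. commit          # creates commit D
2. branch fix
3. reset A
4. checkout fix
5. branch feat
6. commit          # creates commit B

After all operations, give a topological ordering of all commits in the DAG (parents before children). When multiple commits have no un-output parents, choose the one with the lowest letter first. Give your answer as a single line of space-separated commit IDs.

After op 1 (commit): HEAD=main@D [main=D]
After op 2 (branch): HEAD=main@D [fix=D main=D]
After op 3 (reset): HEAD=main@A [fix=D main=A]
After op 4 (checkout): HEAD=fix@D [fix=D main=A]
After op 5 (branch): HEAD=fix@D [feat=D fix=D main=A]
After op 6 (commit): HEAD=fix@B [feat=D fix=B main=A]
commit A: parents=[]
commit B: parents=['D']
commit D: parents=['A']

Answer: A D B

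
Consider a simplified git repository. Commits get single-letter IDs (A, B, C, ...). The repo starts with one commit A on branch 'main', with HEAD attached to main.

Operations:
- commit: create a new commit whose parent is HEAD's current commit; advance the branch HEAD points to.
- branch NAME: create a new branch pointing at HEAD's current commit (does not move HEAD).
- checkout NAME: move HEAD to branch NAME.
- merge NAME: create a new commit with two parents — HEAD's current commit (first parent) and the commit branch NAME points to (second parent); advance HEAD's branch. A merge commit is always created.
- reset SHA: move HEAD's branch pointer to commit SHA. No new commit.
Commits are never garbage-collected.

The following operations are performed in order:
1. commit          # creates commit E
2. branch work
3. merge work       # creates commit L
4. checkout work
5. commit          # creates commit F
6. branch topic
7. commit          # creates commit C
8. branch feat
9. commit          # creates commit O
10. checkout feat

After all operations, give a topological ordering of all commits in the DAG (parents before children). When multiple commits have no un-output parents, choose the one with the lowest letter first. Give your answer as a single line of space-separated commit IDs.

After op 1 (commit): HEAD=main@E [main=E]
After op 2 (branch): HEAD=main@E [main=E work=E]
After op 3 (merge): HEAD=main@L [main=L work=E]
After op 4 (checkout): HEAD=work@E [main=L work=E]
After op 5 (commit): HEAD=work@F [main=L work=F]
After op 6 (branch): HEAD=work@F [main=L topic=F work=F]
After op 7 (commit): HEAD=work@C [main=L topic=F work=C]
After op 8 (branch): HEAD=work@C [feat=C main=L topic=F work=C]
After op 9 (commit): HEAD=work@O [feat=C main=L topic=F work=O]
After op 10 (checkout): HEAD=feat@C [feat=C main=L topic=F work=O]
commit A: parents=[]
commit C: parents=['F']
commit E: parents=['A']
commit F: parents=['E']
commit L: parents=['E', 'E']
commit O: parents=['C']

Answer: A E F C L O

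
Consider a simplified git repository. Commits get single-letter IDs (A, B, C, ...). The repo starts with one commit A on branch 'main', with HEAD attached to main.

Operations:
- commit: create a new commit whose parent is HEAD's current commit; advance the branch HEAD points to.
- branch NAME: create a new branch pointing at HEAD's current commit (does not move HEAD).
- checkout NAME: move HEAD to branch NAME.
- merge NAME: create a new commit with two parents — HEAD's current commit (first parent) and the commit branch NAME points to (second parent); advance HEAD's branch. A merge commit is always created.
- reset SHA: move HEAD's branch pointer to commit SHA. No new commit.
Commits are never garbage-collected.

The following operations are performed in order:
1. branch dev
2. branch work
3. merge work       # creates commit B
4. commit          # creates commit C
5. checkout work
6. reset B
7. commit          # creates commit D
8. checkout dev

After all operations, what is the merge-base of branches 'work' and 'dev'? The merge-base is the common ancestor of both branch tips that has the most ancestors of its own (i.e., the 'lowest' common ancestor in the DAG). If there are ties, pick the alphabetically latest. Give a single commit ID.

Answer: A

Derivation:
After op 1 (branch): HEAD=main@A [dev=A main=A]
After op 2 (branch): HEAD=main@A [dev=A main=A work=A]
After op 3 (merge): HEAD=main@B [dev=A main=B work=A]
After op 4 (commit): HEAD=main@C [dev=A main=C work=A]
After op 5 (checkout): HEAD=work@A [dev=A main=C work=A]
After op 6 (reset): HEAD=work@B [dev=A main=C work=B]
After op 7 (commit): HEAD=work@D [dev=A main=C work=D]
After op 8 (checkout): HEAD=dev@A [dev=A main=C work=D]
ancestors(work=D): ['A', 'B', 'D']
ancestors(dev=A): ['A']
common: ['A']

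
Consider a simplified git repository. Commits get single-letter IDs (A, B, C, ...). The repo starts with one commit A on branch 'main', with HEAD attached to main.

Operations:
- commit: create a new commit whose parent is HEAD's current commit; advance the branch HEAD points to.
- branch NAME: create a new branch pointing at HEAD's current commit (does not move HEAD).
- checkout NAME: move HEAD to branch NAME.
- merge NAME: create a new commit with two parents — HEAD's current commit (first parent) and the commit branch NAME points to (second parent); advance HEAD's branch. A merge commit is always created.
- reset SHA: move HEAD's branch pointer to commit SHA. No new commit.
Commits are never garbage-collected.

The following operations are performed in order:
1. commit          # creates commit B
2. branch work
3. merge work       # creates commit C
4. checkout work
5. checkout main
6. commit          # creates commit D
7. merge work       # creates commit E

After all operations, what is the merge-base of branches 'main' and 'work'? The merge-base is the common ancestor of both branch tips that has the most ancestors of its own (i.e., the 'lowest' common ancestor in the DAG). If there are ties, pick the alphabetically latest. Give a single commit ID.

After op 1 (commit): HEAD=main@B [main=B]
After op 2 (branch): HEAD=main@B [main=B work=B]
After op 3 (merge): HEAD=main@C [main=C work=B]
After op 4 (checkout): HEAD=work@B [main=C work=B]
After op 5 (checkout): HEAD=main@C [main=C work=B]
After op 6 (commit): HEAD=main@D [main=D work=B]
After op 7 (merge): HEAD=main@E [main=E work=B]
ancestors(main=E): ['A', 'B', 'C', 'D', 'E']
ancestors(work=B): ['A', 'B']
common: ['A', 'B']

Answer: B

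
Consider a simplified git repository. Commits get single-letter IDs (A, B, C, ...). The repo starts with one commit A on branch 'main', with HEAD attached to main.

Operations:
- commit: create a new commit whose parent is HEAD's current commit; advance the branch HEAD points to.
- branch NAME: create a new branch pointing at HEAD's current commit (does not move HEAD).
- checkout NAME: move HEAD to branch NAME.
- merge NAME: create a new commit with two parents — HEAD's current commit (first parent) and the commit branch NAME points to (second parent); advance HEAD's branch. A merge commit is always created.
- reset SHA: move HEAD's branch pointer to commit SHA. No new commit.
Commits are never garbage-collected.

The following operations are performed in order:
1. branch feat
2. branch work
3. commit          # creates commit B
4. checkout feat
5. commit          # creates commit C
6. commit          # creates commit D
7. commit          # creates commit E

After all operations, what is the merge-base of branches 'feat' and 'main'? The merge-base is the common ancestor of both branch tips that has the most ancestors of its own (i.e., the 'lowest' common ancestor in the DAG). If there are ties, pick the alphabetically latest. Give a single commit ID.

Answer: A

Derivation:
After op 1 (branch): HEAD=main@A [feat=A main=A]
After op 2 (branch): HEAD=main@A [feat=A main=A work=A]
After op 3 (commit): HEAD=main@B [feat=A main=B work=A]
After op 4 (checkout): HEAD=feat@A [feat=A main=B work=A]
After op 5 (commit): HEAD=feat@C [feat=C main=B work=A]
After op 6 (commit): HEAD=feat@D [feat=D main=B work=A]
After op 7 (commit): HEAD=feat@E [feat=E main=B work=A]
ancestors(feat=E): ['A', 'C', 'D', 'E']
ancestors(main=B): ['A', 'B']
common: ['A']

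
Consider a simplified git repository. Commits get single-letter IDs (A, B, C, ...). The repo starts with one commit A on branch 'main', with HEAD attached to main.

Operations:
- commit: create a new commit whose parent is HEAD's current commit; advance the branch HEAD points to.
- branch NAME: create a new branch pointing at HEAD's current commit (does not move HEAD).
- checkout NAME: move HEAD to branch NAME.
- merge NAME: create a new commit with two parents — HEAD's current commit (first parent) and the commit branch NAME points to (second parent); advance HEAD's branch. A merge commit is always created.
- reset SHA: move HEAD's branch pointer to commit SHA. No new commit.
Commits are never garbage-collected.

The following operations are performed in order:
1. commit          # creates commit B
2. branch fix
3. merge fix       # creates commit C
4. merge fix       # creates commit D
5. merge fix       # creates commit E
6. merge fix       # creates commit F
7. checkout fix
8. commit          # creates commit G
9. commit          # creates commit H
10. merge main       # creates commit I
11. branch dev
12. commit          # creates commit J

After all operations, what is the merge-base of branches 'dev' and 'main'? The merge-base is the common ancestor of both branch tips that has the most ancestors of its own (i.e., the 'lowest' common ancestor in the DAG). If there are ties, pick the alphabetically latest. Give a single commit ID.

Answer: F

Derivation:
After op 1 (commit): HEAD=main@B [main=B]
After op 2 (branch): HEAD=main@B [fix=B main=B]
After op 3 (merge): HEAD=main@C [fix=B main=C]
After op 4 (merge): HEAD=main@D [fix=B main=D]
After op 5 (merge): HEAD=main@E [fix=B main=E]
After op 6 (merge): HEAD=main@F [fix=B main=F]
After op 7 (checkout): HEAD=fix@B [fix=B main=F]
After op 8 (commit): HEAD=fix@G [fix=G main=F]
After op 9 (commit): HEAD=fix@H [fix=H main=F]
After op 10 (merge): HEAD=fix@I [fix=I main=F]
After op 11 (branch): HEAD=fix@I [dev=I fix=I main=F]
After op 12 (commit): HEAD=fix@J [dev=I fix=J main=F]
ancestors(dev=I): ['A', 'B', 'C', 'D', 'E', 'F', 'G', 'H', 'I']
ancestors(main=F): ['A', 'B', 'C', 'D', 'E', 'F']
common: ['A', 'B', 'C', 'D', 'E', 'F']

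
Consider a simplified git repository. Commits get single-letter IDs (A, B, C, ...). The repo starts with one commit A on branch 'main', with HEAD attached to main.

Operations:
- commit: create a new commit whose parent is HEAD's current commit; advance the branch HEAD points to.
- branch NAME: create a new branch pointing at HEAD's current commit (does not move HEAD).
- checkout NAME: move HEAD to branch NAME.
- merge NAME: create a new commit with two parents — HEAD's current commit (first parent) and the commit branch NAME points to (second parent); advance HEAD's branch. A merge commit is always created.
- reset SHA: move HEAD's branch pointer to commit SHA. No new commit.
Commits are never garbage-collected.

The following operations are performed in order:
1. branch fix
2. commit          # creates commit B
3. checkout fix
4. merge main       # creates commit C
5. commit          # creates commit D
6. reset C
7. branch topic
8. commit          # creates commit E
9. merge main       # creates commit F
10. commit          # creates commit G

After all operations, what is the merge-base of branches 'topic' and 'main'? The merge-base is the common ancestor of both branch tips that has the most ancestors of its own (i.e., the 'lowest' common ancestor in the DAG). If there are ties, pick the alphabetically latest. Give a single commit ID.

After op 1 (branch): HEAD=main@A [fix=A main=A]
After op 2 (commit): HEAD=main@B [fix=A main=B]
After op 3 (checkout): HEAD=fix@A [fix=A main=B]
After op 4 (merge): HEAD=fix@C [fix=C main=B]
After op 5 (commit): HEAD=fix@D [fix=D main=B]
After op 6 (reset): HEAD=fix@C [fix=C main=B]
After op 7 (branch): HEAD=fix@C [fix=C main=B topic=C]
After op 8 (commit): HEAD=fix@E [fix=E main=B topic=C]
After op 9 (merge): HEAD=fix@F [fix=F main=B topic=C]
After op 10 (commit): HEAD=fix@G [fix=G main=B topic=C]
ancestors(topic=C): ['A', 'B', 'C']
ancestors(main=B): ['A', 'B']
common: ['A', 'B']

Answer: B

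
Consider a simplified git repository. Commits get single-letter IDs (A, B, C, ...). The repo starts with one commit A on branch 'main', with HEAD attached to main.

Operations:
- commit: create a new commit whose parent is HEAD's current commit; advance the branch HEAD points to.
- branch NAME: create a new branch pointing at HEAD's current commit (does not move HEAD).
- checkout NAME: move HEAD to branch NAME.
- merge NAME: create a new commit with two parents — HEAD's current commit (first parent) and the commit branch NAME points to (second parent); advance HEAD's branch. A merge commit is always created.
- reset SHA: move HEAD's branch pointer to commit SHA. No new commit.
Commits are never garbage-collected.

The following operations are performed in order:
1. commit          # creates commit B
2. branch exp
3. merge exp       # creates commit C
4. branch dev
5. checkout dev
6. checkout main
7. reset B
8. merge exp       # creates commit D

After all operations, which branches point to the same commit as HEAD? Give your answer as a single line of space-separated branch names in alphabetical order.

Answer: main

Derivation:
After op 1 (commit): HEAD=main@B [main=B]
After op 2 (branch): HEAD=main@B [exp=B main=B]
After op 3 (merge): HEAD=main@C [exp=B main=C]
After op 4 (branch): HEAD=main@C [dev=C exp=B main=C]
After op 5 (checkout): HEAD=dev@C [dev=C exp=B main=C]
After op 6 (checkout): HEAD=main@C [dev=C exp=B main=C]
After op 7 (reset): HEAD=main@B [dev=C exp=B main=B]
After op 8 (merge): HEAD=main@D [dev=C exp=B main=D]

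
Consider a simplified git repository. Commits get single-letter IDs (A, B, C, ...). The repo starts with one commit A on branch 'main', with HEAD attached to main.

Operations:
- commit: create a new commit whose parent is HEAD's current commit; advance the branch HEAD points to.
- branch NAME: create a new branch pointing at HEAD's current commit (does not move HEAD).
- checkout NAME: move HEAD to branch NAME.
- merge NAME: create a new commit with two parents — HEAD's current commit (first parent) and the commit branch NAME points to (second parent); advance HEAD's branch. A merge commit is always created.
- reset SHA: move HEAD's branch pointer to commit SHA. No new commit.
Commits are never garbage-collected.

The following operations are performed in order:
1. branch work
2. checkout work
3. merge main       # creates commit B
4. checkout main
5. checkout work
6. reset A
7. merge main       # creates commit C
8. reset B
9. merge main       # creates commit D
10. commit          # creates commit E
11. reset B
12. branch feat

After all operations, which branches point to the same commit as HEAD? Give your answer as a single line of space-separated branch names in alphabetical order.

Answer: feat work

Derivation:
After op 1 (branch): HEAD=main@A [main=A work=A]
After op 2 (checkout): HEAD=work@A [main=A work=A]
After op 3 (merge): HEAD=work@B [main=A work=B]
After op 4 (checkout): HEAD=main@A [main=A work=B]
After op 5 (checkout): HEAD=work@B [main=A work=B]
After op 6 (reset): HEAD=work@A [main=A work=A]
After op 7 (merge): HEAD=work@C [main=A work=C]
After op 8 (reset): HEAD=work@B [main=A work=B]
After op 9 (merge): HEAD=work@D [main=A work=D]
After op 10 (commit): HEAD=work@E [main=A work=E]
After op 11 (reset): HEAD=work@B [main=A work=B]
After op 12 (branch): HEAD=work@B [feat=B main=A work=B]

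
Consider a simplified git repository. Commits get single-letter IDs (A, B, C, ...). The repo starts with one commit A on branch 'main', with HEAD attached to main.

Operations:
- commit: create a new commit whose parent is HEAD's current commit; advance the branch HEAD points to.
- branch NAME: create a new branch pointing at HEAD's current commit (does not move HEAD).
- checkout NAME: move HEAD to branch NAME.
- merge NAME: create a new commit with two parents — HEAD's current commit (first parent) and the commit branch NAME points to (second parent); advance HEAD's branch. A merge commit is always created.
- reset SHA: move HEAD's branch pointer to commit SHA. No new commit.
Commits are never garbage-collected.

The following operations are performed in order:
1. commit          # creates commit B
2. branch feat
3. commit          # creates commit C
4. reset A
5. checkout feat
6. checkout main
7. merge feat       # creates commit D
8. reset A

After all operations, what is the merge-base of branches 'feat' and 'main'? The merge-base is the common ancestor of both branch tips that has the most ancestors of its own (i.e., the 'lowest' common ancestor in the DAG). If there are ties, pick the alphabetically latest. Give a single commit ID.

Answer: A

Derivation:
After op 1 (commit): HEAD=main@B [main=B]
After op 2 (branch): HEAD=main@B [feat=B main=B]
After op 3 (commit): HEAD=main@C [feat=B main=C]
After op 4 (reset): HEAD=main@A [feat=B main=A]
After op 5 (checkout): HEAD=feat@B [feat=B main=A]
After op 6 (checkout): HEAD=main@A [feat=B main=A]
After op 7 (merge): HEAD=main@D [feat=B main=D]
After op 8 (reset): HEAD=main@A [feat=B main=A]
ancestors(feat=B): ['A', 'B']
ancestors(main=A): ['A']
common: ['A']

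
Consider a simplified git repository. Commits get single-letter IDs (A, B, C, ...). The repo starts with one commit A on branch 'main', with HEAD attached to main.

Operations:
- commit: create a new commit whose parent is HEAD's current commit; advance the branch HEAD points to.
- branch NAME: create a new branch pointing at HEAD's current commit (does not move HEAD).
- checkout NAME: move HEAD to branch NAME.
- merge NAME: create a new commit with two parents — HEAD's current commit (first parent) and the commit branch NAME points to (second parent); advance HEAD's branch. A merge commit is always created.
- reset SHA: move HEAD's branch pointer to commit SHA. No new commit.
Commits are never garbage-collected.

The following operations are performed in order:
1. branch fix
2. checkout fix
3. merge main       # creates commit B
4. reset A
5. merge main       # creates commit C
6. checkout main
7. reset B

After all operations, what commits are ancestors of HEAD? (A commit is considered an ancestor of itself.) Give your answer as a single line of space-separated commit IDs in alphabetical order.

Answer: A B

Derivation:
After op 1 (branch): HEAD=main@A [fix=A main=A]
After op 2 (checkout): HEAD=fix@A [fix=A main=A]
After op 3 (merge): HEAD=fix@B [fix=B main=A]
After op 4 (reset): HEAD=fix@A [fix=A main=A]
After op 5 (merge): HEAD=fix@C [fix=C main=A]
After op 6 (checkout): HEAD=main@A [fix=C main=A]
After op 7 (reset): HEAD=main@B [fix=C main=B]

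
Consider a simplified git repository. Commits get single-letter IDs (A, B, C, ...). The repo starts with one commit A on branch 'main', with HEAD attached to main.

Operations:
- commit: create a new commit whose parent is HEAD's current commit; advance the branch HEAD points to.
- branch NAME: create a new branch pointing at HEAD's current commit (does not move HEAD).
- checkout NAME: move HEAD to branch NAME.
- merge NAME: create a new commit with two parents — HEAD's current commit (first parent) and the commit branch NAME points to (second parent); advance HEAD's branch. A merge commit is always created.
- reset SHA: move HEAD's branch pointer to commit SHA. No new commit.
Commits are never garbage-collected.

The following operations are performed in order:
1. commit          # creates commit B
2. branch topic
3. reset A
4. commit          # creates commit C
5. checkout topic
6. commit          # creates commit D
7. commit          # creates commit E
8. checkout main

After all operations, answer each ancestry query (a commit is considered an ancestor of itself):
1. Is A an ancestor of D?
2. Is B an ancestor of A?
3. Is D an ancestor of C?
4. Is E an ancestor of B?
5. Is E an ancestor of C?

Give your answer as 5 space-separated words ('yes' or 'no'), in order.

After op 1 (commit): HEAD=main@B [main=B]
After op 2 (branch): HEAD=main@B [main=B topic=B]
After op 3 (reset): HEAD=main@A [main=A topic=B]
After op 4 (commit): HEAD=main@C [main=C topic=B]
After op 5 (checkout): HEAD=topic@B [main=C topic=B]
After op 6 (commit): HEAD=topic@D [main=C topic=D]
After op 7 (commit): HEAD=topic@E [main=C topic=E]
After op 8 (checkout): HEAD=main@C [main=C topic=E]
ancestors(D) = {A,B,D}; A in? yes
ancestors(A) = {A}; B in? no
ancestors(C) = {A,C}; D in? no
ancestors(B) = {A,B}; E in? no
ancestors(C) = {A,C}; E in? no

Answer: yes no no no no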